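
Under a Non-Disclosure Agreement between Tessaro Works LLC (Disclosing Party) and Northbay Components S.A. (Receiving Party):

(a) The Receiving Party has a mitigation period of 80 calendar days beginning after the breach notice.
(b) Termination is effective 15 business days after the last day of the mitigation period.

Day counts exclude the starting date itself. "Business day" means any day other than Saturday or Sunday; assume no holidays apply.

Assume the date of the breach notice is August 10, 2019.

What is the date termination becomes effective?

November 19, 2019

The last day of the mitigation period: August 10, 2019 + 80 days = October 29, 2019.
The date termination becomes effective: counting 15 business days from Tuesday, October 29, 2019 (Oct 30, Oct 31, Nov 1, Nov 4, …, Nov 15, Nov 18, Nov 19, skipping weekends) reaches Tuesday, November 19, 2019.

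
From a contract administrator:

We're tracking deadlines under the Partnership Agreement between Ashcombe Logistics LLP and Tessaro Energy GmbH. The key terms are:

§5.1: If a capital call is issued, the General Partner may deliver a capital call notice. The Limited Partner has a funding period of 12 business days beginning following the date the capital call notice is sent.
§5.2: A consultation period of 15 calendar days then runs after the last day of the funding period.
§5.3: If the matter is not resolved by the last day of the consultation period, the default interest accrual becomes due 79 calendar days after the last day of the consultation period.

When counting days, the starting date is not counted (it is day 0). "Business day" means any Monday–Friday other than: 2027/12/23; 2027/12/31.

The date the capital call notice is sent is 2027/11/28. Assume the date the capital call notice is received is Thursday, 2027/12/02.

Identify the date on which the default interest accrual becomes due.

The last day of the funding period: counting 12 business days from Sunday, 2027/11/28 (Nov 29, Nov 30, Dec 1, Dec 2, …, Dec 10, Dec 13, Dec 14, skipping weekends) reaches Tuesday, 2027/12/14.
The last day of the consultation period: 15 calendar days after 2027/12/14 is 2027/12/29.
Adding 79 calendar days to 2027/12/29 gives 2028/03/17, which is the date on which the default interest accrual becomes due.

2028/03/17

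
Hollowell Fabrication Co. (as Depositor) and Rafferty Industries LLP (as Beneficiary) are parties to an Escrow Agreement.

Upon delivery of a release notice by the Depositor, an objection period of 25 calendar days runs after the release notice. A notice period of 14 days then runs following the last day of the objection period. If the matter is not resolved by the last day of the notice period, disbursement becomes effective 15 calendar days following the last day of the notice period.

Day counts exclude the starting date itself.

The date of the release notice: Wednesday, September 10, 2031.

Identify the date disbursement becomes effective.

Adding 25 calendar days to September 10, 2031 gives October 5, 2031, which is the last day of the objection period.
The last day of the notice period: 14 calendar days after October 5, 2031 is October 19, 2031.
The date disbursement becomes effective: October 19, 2031 + 15 days = November 3, 2031.

November 3, 2031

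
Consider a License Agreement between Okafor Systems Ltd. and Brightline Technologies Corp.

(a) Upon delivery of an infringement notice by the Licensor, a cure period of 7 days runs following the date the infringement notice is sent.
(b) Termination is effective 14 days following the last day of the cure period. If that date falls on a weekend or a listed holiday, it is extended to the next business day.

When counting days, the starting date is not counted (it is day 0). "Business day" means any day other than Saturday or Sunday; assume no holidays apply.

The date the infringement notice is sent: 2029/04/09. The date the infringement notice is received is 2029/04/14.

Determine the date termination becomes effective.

The last day of the cure period: 7 calendar days after 2029/04/09 is 2029/04/16.
The date termination becomes effective: 2029/04/16 + 14 days = 2029/04/30. 2029/04/30 is a Monday, so no roll-forward applies.

2029/04/30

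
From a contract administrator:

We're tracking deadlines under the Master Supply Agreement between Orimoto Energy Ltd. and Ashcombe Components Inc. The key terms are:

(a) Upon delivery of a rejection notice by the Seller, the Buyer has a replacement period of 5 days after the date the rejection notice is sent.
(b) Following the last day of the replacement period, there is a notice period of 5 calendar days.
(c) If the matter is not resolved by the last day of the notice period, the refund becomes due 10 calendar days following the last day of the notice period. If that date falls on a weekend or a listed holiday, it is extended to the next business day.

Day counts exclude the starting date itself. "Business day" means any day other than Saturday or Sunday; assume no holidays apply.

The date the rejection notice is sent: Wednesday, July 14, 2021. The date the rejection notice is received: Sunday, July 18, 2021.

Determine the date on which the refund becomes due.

Adding 5 calendar days to July 14, 2021 gives July 19, 2021, which is the last day of the replacement period.
Adding 5 calendar days to July 19, 2021 gives July 24, 2021, which is the last day of the notice period.
The date on which the refund becomes due: July 24, 2021 + 10 days = August 3, 2021. August 3, 2021 is a Tuesday, so no roll-forward applies.

August 3, 2021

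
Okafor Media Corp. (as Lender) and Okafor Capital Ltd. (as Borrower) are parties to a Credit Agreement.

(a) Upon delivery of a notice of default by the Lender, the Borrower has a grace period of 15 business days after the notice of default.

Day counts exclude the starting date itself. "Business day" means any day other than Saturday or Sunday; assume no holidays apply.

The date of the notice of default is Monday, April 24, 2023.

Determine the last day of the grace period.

The last day of the grace period: counting 15 business days from Monday, April 24, 2023 (Apr 25, Apr 26, Apr 27, Apr 28, …, May 11, May 12, May 15, skipping weekends) reaches Monday, May 15, 2023.

May 15, 2023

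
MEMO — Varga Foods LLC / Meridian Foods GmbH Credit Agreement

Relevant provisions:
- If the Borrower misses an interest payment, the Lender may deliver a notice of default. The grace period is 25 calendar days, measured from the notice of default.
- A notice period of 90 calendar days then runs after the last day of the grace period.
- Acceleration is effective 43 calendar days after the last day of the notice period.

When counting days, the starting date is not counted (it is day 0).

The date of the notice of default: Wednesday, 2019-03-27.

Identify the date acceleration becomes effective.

2019-09-01

The last day of the grace period: 25 calendar days after 2019-03-27 is 2019-04-21.
Adding 90 calendar days to 2019-04-21 gives 2019-07-20, which is the last day of the notice period.
The date acceleration becomes effective: 43 calendar days after 2019-07-20 is 2019-09-01.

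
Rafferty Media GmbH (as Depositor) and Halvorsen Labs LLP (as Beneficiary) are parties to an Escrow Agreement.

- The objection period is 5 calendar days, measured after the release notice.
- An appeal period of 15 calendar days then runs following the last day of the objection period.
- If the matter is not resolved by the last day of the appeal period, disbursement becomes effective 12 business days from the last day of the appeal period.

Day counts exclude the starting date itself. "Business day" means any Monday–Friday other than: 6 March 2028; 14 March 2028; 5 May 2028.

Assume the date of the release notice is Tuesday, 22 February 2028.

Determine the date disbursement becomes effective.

30 March 2028

The last day of the objection period: 5 calendar days after 22 February 2028 is 27 February 2028.
Adding 15 calendar days to 27 February 2028 gives 13 March 2028, which is the last day of the appeal period.
From Monday, 13 March 2028, 12 business days (Mar 15, Mar 16, Mar 17, Mar 20, …, Mar 28, Mar 29, Mar 30, skipping weekends and the listed holiday on Mar 14) brings us to Thursday, 30 March 2028, which is the date disbursement becomes effective.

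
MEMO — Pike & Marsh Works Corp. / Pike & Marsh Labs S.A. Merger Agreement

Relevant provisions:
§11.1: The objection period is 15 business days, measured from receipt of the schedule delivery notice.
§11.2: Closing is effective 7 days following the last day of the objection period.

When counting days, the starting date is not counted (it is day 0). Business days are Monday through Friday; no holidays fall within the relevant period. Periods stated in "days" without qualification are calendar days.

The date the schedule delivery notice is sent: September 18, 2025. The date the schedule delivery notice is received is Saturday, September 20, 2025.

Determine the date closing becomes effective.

October 17, 2025

The last day of the objection period: 15 business days after Saturday, September 20, 2025, skipping weekends — Sep 22, Sep 23, Sep 24, Sep 25, …, Oct 8, Oct 9, Oct 10 — lands on Friday, October 10, 2025.
Adding 7 calendar days to October 10, 2025 gives October 17, 2025, which is the date closing becomes effective.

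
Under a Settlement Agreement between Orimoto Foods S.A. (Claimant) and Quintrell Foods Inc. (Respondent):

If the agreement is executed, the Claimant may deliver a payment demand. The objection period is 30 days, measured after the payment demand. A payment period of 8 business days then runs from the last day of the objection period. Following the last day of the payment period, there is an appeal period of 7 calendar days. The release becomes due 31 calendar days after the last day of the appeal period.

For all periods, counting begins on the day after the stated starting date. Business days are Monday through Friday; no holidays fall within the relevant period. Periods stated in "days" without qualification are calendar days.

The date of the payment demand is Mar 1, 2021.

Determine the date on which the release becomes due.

The last day of the objection period: Mar 1, 2021 + 30 days = Mar 31, 2021.
From Wednesday, Mar 31, 2021, 8 business days (Apr 1, Apr 2, Apr 5, Apr 6, Apr 7, Apr 8, Apr 9, Apr 12, skipping weekends) brings us to Monday, Apr 12, 2021, which is the last day of the payment period.
The last day of the appeal period: Apr 12, 2021 + 7 days = Apr 19, 2021.
The date on which the release becomes due: 31 calendar days after Apr 19, 2021 is May 20, 2021.

May 20, 2021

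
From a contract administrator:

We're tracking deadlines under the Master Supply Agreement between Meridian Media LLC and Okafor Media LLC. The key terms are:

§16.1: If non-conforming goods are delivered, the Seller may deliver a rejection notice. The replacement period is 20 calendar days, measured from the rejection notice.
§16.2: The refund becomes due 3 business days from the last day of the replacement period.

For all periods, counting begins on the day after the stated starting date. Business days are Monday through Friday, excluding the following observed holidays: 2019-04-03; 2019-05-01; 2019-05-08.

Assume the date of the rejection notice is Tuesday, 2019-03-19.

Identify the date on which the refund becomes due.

2019-04-11

The last day of the replacement period: 2019-03-19 + 20 days = 2019-04-08.
From Monday, 2019-04-08, 3 business days (Apr 9, Apr 10, Apr 11, skipping weekends) brings us to Thursday, 2019-04-11, which is the date on which the refund becomes due.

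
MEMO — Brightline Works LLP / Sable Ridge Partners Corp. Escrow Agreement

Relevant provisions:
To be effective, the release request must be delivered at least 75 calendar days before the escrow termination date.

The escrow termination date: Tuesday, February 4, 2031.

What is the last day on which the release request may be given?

February 4, 2031 minus 75 days is November 21, 2030.

November 21, 2030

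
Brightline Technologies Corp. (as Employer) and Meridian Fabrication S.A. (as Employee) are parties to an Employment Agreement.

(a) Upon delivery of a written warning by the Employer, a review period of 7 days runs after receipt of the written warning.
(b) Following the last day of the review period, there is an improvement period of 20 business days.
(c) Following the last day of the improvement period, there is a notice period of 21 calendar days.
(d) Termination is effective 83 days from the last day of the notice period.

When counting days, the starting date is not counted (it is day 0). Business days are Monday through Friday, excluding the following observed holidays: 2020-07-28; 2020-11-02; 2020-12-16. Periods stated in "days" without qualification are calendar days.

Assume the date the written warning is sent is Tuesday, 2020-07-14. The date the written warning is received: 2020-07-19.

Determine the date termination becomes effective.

2020-12-06

The last day of the review period: 7 calendar days after 2020-07-19 is 2020-07-26.
From Sunday, 2020-07-26, 20 business days (Jul 27, Jul 29, Jul 30, Jul 31, …, Aug 20, Aug 21, Aug 24, skipping weekends and the listed holiday on Jul 28) brings us to Monday, 2020-08-24, which is the last day of the improvement period.
The last day of the notice period: 2020-08-24 + 21 days = 2020-09-14.
Adding 83 calendar days to 2020-09-14 gives 2020-12-06, which is the date termination becomes effective.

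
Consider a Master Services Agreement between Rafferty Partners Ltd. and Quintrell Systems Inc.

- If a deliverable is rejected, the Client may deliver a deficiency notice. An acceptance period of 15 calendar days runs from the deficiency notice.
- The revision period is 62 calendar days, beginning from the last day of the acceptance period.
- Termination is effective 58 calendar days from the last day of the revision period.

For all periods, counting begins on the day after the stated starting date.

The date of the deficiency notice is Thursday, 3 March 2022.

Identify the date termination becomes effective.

16 July 2022

The last day of the acceptance period: 3 March 2022 + 15 days = 18 March 2022.
Adding 62 calendar days to 18 March 2022 gives 19 May 2022, which is the last day of the revision period.
The date termination becomes effective: 58 calendar days after 19 May 2022 is 16 July 2022.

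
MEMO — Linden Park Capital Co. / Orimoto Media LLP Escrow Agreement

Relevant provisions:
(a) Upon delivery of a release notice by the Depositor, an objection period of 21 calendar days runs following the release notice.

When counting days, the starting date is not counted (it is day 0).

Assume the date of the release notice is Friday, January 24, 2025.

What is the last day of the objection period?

The last day of the objection period: 21 calendar days after January 24, 2025 is February 14, 2025.

February 14, 2025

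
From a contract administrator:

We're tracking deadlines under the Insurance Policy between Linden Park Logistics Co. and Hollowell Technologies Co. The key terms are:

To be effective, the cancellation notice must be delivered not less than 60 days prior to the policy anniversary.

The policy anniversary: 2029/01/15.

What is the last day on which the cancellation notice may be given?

Counting back 60 calendar days from 2029/01/15 gives 2028/11/16.

2028/11/16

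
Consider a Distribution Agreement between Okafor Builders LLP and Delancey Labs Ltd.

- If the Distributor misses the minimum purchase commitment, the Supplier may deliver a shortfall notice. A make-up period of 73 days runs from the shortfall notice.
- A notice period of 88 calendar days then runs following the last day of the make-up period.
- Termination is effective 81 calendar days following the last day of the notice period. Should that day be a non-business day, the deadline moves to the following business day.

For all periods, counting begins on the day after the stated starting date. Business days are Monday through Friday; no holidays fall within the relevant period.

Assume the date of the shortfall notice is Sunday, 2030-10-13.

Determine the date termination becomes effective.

2031-06-12

Adding 73 calendar days to 2030-10-13 gives 2030-12-25, which is the last day of the make-up period.
Adding 88 calendar days to 2030-12-25 gives 2031-03-23, which is the last day of the notice period.
The date termination becomes effective: 2031-03-23 + 81 days = 2031-06-12. 2031-06-12 is a Thursday, so no roll-forward applies.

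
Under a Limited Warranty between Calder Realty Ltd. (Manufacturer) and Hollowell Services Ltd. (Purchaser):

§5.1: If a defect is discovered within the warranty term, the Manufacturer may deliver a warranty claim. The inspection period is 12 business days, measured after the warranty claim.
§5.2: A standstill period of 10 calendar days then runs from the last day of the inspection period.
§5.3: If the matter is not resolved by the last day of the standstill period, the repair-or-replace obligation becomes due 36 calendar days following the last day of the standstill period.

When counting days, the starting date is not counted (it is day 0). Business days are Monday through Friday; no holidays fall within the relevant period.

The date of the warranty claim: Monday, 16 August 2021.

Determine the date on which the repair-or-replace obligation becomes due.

The last day of the inspection period: 12 business days after Monday, 16 August 2021, skipping weekends — Aug 17, Aug 18, Aug 19, Aug 20, …, Aug 30, Aug 31, Sep 1 — lands on Wednesday, 1 September 2021.
The last day of the standstill period: 10 calendar days after 1 September 2021 is 11 September 2021.
The date on which the repair-or-replace obligation becomes due: 36 calendar days after 11 September 2021 is 17 October 2021.

17 October 2021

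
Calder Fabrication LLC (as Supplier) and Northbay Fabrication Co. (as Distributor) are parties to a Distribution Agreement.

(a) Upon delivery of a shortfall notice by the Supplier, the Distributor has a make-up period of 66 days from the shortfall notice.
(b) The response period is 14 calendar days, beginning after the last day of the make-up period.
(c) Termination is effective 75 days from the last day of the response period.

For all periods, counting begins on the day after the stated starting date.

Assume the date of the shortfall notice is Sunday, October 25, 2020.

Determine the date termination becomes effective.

March 29, 2021

Adding 66 calendar days to October 25, 2020 gives December 30, 2020, which is the last day of the make-up period.
The last day of the response period: 14 calendar days after December 30, 2020 is January 13, 2021.
The date termination becomes effective: 75 calendar days after January 13, 2021 is March 29, 2021.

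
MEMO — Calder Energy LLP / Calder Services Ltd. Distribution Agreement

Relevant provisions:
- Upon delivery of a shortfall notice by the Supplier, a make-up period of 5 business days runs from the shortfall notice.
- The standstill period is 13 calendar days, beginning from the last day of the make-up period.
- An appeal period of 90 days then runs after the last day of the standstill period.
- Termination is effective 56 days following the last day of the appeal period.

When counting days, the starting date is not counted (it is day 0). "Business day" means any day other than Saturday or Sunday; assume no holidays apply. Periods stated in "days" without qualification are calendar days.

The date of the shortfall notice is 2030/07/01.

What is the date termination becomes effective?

2030/12/14

The last day of the make-up period: 5 business days after Monday, 2030/07/01, skipping weekends — Jul 2, Jul 3, Jul 4, Jul 5, Jul 8 — lands on Monday, 2030/07/08.
The last day of the standstill period: 2030/07/08 + 13 days = 2030/07/21.
The last day of the appeal period: 90 calendar days after 2030/07/21 is 2030/10/19.
Adding 56 calendar days to 2030/10/19 gives 2030/12/14, which is the date termination becomes effective.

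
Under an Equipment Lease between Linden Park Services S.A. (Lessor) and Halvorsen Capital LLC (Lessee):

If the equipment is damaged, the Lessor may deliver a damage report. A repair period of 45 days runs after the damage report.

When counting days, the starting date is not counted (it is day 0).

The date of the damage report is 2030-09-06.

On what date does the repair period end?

2030-10-21

Adding 45 calendar days to 2030-09-06 gives 2030-10-21, which is the last day of the repair period.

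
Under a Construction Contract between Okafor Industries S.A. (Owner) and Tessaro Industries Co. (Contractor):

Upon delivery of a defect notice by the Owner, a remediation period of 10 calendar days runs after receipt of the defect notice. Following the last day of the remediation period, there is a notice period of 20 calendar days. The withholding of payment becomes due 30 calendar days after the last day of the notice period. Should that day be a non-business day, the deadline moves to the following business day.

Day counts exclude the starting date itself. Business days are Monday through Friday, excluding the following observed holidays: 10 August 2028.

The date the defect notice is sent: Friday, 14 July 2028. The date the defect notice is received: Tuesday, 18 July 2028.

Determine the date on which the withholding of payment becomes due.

Adding 10 calendar days to 18 July 2028 gives 28 July 2028, which is the last day of the remediation period.
The last day of the notice period: 20 calendar days after 28 July 2028 is 17 August 2028.
The date on which the withholding of payment becomes due: 30 calendar days after 17 August 2028 is 16 September 2028. That falls on a Saturday, so it rolls to the next business day, Monday, 18 September 2028.

18 September 2028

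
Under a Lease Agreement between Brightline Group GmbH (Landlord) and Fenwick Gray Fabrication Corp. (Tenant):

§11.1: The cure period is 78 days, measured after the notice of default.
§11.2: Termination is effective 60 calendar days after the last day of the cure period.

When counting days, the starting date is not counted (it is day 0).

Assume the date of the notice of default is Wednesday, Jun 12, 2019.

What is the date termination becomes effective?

Oct 28, 2019

Adding 78 calendar days to Jun 12, 2019 gives Aug 29, 2019, which is the last day of the cure period.
The date termination becomes effective: Aug 29, 2019 + 60 days = Oct 28, 2019.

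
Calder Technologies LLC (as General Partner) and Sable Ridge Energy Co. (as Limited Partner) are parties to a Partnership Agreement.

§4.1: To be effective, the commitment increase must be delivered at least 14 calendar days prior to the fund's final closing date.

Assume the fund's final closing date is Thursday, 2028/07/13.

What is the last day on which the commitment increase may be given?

Counting back 14 calendar days from 2028/07/13 gives 2028/06/29.

2028/06/29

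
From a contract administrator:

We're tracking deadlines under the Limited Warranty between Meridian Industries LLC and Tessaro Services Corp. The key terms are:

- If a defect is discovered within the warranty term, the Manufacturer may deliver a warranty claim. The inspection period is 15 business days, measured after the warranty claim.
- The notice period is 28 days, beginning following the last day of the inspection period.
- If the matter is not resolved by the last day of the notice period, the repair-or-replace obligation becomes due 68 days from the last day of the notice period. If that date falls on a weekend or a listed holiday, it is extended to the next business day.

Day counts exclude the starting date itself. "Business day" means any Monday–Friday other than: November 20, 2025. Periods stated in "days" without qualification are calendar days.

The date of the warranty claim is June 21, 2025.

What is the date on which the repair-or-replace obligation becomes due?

From Saturday, June 21, 2025, 15 business days (Jun 23, Jun 24, Jun 25, Jun 26, …, Jul 9, Jul 10, Jul 11, skipping weekends) brings us to Friday, July 11, 2025, which is the last day of the inspection period.
The last day of the notice period: 28 calendar days after July 11, 2025 is August 8, 2025.
The date on which the repair-or-replace obligation becomes due: August 8, 2025 + 68 days = October 15, 2025. October 15, 2025 is a Wednesday and is not a listed holiday, so no roll-forward applies.

October 15, 2025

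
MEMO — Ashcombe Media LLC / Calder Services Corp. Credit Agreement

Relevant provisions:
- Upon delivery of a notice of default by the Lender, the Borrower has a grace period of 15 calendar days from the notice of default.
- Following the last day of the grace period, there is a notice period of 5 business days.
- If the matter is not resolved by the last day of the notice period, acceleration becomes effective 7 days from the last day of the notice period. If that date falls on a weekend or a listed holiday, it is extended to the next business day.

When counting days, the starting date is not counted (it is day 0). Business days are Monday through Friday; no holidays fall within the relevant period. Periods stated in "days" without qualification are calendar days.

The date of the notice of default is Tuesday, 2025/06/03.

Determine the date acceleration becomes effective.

2025/07/02

Adding 15 calendar days to 2025/06/03 gives 2025/06/18, which is the last day of the grace period.
From Wednesday, 2025/06/18, 5 business days (Jun 19, Jun 20, Jun 23, Jun 24, Jun 25, skipping weekends) brings us to Wednesday, 2025/06/25, which is the last day of the notice period.
The date acceleration becomes effective: 2025/06/25 + 7 days = 2025/07/02. 2025/07/02 is a Wednesday, so no roll-forward applies.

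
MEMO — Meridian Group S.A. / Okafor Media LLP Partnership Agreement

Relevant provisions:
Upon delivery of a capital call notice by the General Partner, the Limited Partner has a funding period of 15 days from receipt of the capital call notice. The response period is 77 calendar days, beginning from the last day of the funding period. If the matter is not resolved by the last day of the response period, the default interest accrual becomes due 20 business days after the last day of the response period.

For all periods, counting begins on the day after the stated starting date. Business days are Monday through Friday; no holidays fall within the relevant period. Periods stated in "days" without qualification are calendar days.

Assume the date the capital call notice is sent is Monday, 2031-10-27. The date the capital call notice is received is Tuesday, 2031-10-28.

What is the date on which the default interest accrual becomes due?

The last day of the funding period: 2031-10-28 + 15 days = 2031-11-12.
The last day of the response period: 2031-11-12 + 77 days = 2032-01-28.
The date on which the default interest accrual becomes due: counting 20 business days from Wednesday, 2032-01-28 (Jan 29, Jan 30, Feb 2, Feb 3, …, Feb 23, Feb 24, Feb 25, skipping weekends) reaches Wednesday, 2032-02-25.

2032-02-25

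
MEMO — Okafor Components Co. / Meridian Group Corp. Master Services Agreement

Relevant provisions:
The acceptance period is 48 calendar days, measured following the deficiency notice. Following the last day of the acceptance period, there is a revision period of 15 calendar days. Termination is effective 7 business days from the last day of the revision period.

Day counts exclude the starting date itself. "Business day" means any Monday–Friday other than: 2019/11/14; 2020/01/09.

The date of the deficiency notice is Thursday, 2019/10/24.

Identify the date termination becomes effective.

2020/01/06

The last day of the acceptance period: 2019/10/24 + 48 days = 2019/12/11.
The last day of the revision period: 2019/12/11 + 15 days = 2019/12/26.
From Thursday, 2019/12/26, 7 business days (Dec 27, Dec 30, Dec 31, Jan 1, Jan 2, Jan 3, Jan 6, skipping weekends) brings us to Monday, 2020/01/06, which is the date termination becomes effective.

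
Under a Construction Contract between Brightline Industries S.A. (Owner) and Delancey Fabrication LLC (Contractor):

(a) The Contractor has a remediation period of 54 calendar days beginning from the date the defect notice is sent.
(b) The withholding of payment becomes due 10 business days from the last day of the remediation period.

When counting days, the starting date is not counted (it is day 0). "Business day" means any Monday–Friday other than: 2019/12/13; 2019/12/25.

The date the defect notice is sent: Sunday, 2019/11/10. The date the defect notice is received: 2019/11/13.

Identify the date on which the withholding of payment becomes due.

2020/01/17

The last day of the remediation period: 54 calendar days after 2019/11/10 is 2020/01/03.
From Friday, 2020/01/03, 10 business days (Jan 6, Jan 7, Jan 8, Jan 9, Jan 10, Jan 13, Jan 14, Jan 15, Jan 16, Jan 17, skipping weekends) brings us to Friday, 2020/01/17, which is the date on which the withholding of payment becomes due.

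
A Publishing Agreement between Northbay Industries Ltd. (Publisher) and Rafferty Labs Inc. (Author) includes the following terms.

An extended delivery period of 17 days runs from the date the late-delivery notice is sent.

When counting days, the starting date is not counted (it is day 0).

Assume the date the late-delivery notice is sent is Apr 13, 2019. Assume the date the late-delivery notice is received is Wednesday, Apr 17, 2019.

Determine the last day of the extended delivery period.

Apr 30, 2019

The last day of the extended delivery period: 17 calendar days after Apr 13, 2019 is Apr 30, 2019.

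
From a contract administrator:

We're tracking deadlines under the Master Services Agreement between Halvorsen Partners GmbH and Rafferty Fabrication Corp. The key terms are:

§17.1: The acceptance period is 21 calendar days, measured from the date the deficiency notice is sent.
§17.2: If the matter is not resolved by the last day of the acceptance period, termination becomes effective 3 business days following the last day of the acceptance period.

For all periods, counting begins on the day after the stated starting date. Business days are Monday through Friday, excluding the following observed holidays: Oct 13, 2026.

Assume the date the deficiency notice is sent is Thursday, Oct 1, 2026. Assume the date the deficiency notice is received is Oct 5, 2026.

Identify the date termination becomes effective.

Adding 21 calendar days to Oct 1, 2026 gives Oct 22, 2026, which is the last day of the acceptance period.
The date termination becomes effective: 3 business days after Thursday, Oct 22, 2026, skipping weekends — Oct 23, Oct 26, Oct 27 — lands on Tuesday, Oct 27, 2026.

Oct 27, 2026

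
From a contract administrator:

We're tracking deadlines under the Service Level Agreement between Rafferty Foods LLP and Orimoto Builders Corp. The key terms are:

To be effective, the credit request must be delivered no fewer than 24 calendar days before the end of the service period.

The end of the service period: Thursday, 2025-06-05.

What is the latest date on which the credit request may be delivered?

2025-06-05 minus 24 days is 2025-05-12.

2025-05-12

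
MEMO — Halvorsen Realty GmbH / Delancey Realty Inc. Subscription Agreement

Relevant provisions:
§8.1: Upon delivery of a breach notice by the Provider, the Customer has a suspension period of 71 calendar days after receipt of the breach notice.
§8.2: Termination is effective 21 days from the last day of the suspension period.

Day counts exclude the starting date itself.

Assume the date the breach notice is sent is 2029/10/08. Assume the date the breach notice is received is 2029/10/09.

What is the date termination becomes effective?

2030/01/09

The last day of the suspension period: 2029/10/09 + 71 days = 2029/12/19.
The date termination becomes effective: 2029/12/19 + 21 days = 2030/01/09.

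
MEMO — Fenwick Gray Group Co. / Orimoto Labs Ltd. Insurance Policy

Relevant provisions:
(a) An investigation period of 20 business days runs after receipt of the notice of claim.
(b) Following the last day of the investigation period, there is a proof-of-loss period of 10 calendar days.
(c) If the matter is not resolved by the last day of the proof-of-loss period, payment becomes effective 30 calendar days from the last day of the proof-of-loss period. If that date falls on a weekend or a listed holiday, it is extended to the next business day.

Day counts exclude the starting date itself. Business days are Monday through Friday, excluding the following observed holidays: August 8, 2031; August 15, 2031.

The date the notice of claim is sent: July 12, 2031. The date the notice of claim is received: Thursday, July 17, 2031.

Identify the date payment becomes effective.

September 29, 2031

From Thursday, July 17, 2031, 20 business days (Jul 18, Jul 21, Jul 22, Jul 23, …, Aug 13, Aug 14, Aug 18, skipping weekends and the listed holidays on Aug 8, Aug 15) brings us to Monday, August 18, 2031, which is the last day of the investigation period.
Adding 10 calendar days to August 18, 2031 gives August 28, 2031, which is the last day of the proof-of-loss period.
The date payment becomes effective: 30 calendar days after August 28, 2031 is September 27, 2031. That falls on a Saturday, so it rolls to the next business day, Monday, September 29, 2031.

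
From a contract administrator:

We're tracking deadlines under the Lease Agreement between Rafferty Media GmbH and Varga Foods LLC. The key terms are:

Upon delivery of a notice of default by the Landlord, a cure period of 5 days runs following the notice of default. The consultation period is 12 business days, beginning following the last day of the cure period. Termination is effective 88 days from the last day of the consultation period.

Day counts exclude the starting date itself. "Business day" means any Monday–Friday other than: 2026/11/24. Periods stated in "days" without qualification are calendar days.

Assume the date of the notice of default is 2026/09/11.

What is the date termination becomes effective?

The last day of the cure period: 2026/09/11 + 5 days = 2026/09/16.
The last day of the consultation period: counting 12 business days from Wednesday, 2026/09/16 (Sep 17, Sep 18, Sep 21, Sep 22, …, Sep 30, Oct 1, Oct 2, skipping weekends) reaches Friday, 2026/10/02.
The date termination becomes effective: 88 calendar days after 2026/10/02 is 2026/12/29.

2026/12/29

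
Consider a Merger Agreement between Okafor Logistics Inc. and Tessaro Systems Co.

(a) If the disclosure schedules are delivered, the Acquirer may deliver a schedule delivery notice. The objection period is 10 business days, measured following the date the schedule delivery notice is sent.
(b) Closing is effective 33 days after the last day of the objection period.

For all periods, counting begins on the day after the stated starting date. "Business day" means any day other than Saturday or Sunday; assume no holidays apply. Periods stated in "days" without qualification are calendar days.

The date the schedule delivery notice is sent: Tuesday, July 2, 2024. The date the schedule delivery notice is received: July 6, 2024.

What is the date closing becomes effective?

The last day of the objection period: counting 10 business days from Tuesday, July 2, 2024 (Jul 3, Jul 4, Jul 5, Jul 8, Jul 9, Jul 10, Jul 11, Jul 12, Jul 15, Jul 16, skipping weekends) reaches Tuesday, July 16, 2024.
The date closing becomes effective: 33 calendar days after July 16, 2024 is August 18, 2024.

August 18, 2024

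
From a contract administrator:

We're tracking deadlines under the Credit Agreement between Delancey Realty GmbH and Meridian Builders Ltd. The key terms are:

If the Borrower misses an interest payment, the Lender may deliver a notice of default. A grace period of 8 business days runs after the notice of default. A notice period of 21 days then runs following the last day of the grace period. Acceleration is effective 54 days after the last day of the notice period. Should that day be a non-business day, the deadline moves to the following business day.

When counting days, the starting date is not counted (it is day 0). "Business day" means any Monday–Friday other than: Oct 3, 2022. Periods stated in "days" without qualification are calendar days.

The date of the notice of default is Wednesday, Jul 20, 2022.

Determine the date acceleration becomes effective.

Oct 17, 2022

From Wednesday, Jul 20, 2022, 8 business days (Jul 21, Jul 22, Jul 25, Jul 26, Jul 27, Jul 28, Jul 29, Aug 1, skipping weekends) brings us to Monday, Aug 1, 2022, which is the last day of the grace period.
Adding 21 calendar days to Aug 1, 2022 gives Aug 22, 2022, which is the last day of the notice period.
The date acceleration becomes effective: 54 calendar days after Aug 22, 2022 is Oct 15, 2022. That falls on a Saturday, so it rolls to the next business day, Monday, Oct 17, 2022.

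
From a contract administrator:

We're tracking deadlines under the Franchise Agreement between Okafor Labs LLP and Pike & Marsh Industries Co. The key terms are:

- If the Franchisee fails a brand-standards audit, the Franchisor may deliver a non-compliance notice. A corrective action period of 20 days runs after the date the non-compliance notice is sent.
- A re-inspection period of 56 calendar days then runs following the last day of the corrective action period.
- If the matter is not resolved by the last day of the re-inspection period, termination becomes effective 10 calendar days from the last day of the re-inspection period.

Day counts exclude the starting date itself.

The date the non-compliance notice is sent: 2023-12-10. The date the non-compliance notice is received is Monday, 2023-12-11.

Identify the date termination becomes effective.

2024-03-05

Adding 20 calendar days to 2023-12-10 gives 2023-12-30, which is the last day of the corrective action period.
Adding 56 calendar days to 2023-12-30 gives 2024-02-24, which is the last day of the re-inspection period.
The date termination becomes effective: 10 calendar days after 2024-02-24 is 2024-03-05.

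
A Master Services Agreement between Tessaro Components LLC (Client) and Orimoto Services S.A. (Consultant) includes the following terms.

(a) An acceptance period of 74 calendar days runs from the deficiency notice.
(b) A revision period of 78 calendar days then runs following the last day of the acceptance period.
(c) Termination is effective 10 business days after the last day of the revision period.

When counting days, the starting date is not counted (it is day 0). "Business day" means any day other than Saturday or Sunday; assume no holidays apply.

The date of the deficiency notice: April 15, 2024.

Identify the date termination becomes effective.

The last day of the acceptance period: April 15, 2024 + 74 days = June 28, 2024.
The last day of the revision period: 78 calendar days after June 28, 2024 is September 14, 2024.
From Saturday, September 14, 2024, 10 business days (Sep 16, Sep 17, Sep 18, Sep 19, Sep 20, Sep 23, Sep 24, Sep 25, Sep 26, Sep 27, skipping weekends) brings us to Friday, September 27, 2024, which is the date termination becomes effective.

September 27, 2024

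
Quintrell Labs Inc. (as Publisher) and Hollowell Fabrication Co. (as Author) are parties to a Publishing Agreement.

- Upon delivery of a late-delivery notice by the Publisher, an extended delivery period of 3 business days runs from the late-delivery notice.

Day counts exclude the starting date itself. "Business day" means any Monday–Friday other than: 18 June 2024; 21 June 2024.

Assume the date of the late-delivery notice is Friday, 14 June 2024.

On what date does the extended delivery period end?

From Friday, 14 June 2024, 3 business days (Jun 17, Jun 19, Jun 20, skipping weekends and the listed holiday on Jun 18) brings us to Thursday, 20 June 2024, which is the last day of the extended delivery period.

20 June 2024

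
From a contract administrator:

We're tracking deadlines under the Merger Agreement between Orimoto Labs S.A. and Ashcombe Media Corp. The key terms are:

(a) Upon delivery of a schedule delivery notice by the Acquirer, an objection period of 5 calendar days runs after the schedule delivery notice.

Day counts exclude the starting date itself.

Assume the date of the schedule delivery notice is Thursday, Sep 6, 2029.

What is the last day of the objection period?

Adding 5 calendar days to Sep 6, 2029 gives Sep 11, 2029, which is the last day of the objection period.

Sep 11, 2029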